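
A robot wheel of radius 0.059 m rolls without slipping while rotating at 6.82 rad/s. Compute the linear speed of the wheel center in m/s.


v = omega * r = 6.82 * 0.059 = 0.4024

0.4024 m/s


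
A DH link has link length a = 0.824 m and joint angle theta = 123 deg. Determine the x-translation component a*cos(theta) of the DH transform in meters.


a*cos(theta) = 0.824*cos(123 deg) = -0.4488

-0.4488 m


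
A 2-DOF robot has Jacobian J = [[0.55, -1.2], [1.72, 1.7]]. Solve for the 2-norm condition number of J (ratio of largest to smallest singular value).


JJ^T eigenvalues: trace(JJ^T) = 7.5909, det(JJ^T) = det(J)^2 = 8.99400100
s_max^2 = (7.5909 + sqrt(21.64575881))/2 = 6.12170014
s_min^2 = (7.5909 - sqrt(21.64575881))/2 = 1.46919986
kappa = s_max/s_min = sqrt(6.12170014/1.46919986) = 2.0412

2.0412


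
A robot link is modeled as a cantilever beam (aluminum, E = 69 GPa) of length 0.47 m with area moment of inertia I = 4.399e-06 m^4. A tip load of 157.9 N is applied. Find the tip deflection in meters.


delta = F*L^3/(3*E*I) = 157.9*0.47^3/(3*6.900e+10*4.399e-06)
      = 16.3936517/910593 = 1.8003e-05

1.8003e-05 m


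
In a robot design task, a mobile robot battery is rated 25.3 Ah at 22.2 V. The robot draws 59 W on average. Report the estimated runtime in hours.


E = 25.3*22.2 = 561.6600 Wh
t = E/P = 561.6600/59 = 9.5197

9.5197 hours


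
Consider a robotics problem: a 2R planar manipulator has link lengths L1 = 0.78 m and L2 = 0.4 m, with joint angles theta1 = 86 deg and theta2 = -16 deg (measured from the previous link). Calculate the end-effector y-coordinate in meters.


y = L1*sin(th1) + L2*sin(th1+th2) = 0.78*sin(86 deg) + 0.4*sin(70 deg) = 1.1540

1.1540 m


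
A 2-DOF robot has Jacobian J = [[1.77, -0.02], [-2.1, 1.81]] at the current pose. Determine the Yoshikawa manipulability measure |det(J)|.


det(J) = 1.77*1.81 - (-0.02)*(-2.1) = 3.1617
|det(J)| = 3.1617

3.1617


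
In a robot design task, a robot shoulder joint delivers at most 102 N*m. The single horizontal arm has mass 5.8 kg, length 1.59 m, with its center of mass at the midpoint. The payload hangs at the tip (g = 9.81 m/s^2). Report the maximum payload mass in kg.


tau_arm = m_arm*g*(L/2) = 5.8*9.81*1.59/2 = 45.2339 N*m
tau_payload = tau_max - tau_arm = 102 - 45.2339 = 56.7661
m_payload = tau_payload / (g*L) = 56.7661 / (9.81*1.59) = 3.6393

3.6393 kg


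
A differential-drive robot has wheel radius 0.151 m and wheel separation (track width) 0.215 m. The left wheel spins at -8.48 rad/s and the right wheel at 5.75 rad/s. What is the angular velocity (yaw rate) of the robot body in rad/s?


omega = r*(wR - wL)/L = 0.151*(5.75 - (-8.48))/0.215 = 9.9941

9.9941 rad/s


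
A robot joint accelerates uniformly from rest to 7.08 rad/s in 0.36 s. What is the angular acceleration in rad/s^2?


alpha = delta_omega / t = 7.08 / 0.36 = 19.6667

19.6667 rad/s^2


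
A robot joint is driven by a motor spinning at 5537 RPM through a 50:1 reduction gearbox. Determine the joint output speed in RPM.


omega_joint = omega_motor / N = 5537 / 50 = 110.7400

110.7400 RPM


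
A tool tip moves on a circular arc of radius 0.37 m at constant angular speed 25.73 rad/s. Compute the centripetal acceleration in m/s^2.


a_c = omega^2 * r = 25.73^2 * 0.37 = 244.9522

244.9522 m/s^2


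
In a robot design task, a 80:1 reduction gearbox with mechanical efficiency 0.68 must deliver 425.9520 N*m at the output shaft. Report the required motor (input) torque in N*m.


tau_in = tau_out / (N * eta) = 425.9520 / (80 * 0.68) = 7.8300

7.8300 N*m


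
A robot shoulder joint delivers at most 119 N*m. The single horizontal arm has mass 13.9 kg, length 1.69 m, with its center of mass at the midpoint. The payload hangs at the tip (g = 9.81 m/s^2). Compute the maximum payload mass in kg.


tau_arm = m_arm*g*(L/2) = 13.9*9.81*1.69/2 = 115.2234 N*m
tau_payload = tau_max - tau_arm = 119 - 115.2234 = 3.7766
m_payload = tau_payload / (g*L) = 3.7766 / (9.81*1.69) = 0.2278

0.2278 kg


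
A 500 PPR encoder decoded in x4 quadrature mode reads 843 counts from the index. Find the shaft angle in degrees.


angle = counts * 360 / (PPR*4) = 843 * 360 / 2000 = 151.7400

151.7400 degrees


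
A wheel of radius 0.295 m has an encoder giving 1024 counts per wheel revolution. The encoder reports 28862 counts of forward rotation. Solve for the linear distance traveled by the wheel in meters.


revs = 28862/1024 = 28.185547
d = revs * 2*pi*r = 28.185547 * 2*pi*0.295 = 52.2430

52.2430 m


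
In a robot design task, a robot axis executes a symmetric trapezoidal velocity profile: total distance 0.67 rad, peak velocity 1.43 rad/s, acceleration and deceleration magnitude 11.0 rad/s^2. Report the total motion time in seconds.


t_acc = v/a = 1.43/11.0 = 0.130000 s
d_acc = v^2/(2a) = 0.092950 rad (each ramp)
d_cruise = 0.67 - 2*0.092950 = 0.484100 rad
t_cruise = 0.484100/1.43 = 0.338531 s
t_total = 2*0.130000 + 0.338531 = 0.5985

0.5985 s


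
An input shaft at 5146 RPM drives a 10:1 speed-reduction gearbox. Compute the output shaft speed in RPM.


omega_out = omega_in / N = 5146 / 10 = 514.6000

514.6000 RPM


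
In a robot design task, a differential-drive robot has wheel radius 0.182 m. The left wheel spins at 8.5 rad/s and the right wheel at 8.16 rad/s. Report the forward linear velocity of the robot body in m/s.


v = r*(wR + wL)/2 = 0.182*(8.16 + 8.5)/2 = 1.5161

1.5161 m/s


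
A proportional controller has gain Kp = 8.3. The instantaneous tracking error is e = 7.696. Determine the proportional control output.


u_P = Kp * e = 8.3 * 7.696 = 63.8768

63.8768


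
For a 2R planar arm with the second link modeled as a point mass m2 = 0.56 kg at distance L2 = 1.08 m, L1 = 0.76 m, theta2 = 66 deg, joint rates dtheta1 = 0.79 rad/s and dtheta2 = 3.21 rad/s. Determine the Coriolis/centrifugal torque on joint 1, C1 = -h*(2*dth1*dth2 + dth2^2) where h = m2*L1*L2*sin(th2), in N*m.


h = m2*L1*L2*sin(th2) = 0.56*0.76*1.08*sin(66 deg) = 0.419909
C1 = -h*(2*0.79*3.21 + 3.21^2) = -0.419909*15.3759 = -6.4565

-6.4565 N*m


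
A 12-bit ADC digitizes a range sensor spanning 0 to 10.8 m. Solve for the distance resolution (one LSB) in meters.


res = range / 2^n = 10.8/2^12 = 10.8/4096 = 0.0026

0.0026 m


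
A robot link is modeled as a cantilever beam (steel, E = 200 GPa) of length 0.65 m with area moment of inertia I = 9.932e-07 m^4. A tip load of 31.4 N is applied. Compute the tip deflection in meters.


delta = F*L^3/(3*E*I) = 31.4*0.65^3/(3*2.000e+11*9.932e-07)
      = 8.623225/595920 = 1.4470e-05

1.4470e-05 m


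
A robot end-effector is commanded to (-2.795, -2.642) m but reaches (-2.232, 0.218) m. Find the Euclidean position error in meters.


dx = -2.232 - (-2.795) = 0.5630, dy = 0.218 - (-2.642) = 2.8600
err = sqrt(0.316969 + 8.179600) = 2.9149

2.9149 m


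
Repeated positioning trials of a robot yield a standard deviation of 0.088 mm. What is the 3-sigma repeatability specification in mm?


repeatability = 3*sigma = 3*0.088 = 0.2640

0.2640 mm


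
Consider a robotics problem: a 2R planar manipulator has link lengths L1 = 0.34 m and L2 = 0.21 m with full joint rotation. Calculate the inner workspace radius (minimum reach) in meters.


r_min = |L1 - L2| = |0.34 - 0.21| = 0.1300

0.1300 m


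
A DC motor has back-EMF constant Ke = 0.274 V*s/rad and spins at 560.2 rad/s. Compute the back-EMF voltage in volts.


V_emf = Ke * omega = 0.274*560.2 = 153.4948

153.4948 V


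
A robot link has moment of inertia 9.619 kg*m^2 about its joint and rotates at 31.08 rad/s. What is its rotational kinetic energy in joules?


KE = (1/2)*I*omega^2 = 0.5*9.619*31.08^2 = 4645.8154

4645.8154 J


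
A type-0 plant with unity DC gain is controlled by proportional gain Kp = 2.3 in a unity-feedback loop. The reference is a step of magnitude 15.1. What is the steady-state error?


e_ss = R/(1 + Kp) = 15.1/(1 + 2.3) = 15.1/3.3000 = 4.5758

4.5758


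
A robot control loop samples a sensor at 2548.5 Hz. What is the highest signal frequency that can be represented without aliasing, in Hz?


f_max = f_s/2 = 2548.5/2 = 1274.2500

1274.2500 Hz


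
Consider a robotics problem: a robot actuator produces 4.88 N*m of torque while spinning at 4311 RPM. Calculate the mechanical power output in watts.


omega = 4311 * 2*pi/60 = 451.446864 rad/s
P = tau * omega = 4.88 * 451.446864 = 2203.0607

2203.0607 W


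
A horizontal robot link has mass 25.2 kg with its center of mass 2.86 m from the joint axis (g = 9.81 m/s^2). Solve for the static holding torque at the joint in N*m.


tau = m*g*L = 25.2 * 9.81 * 2.86 = 707.0263

707.0263 N*m


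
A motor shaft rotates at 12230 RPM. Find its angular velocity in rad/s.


omega = 12230 * 2*pi/60 = 1280.7226

1280.7226 rad/s


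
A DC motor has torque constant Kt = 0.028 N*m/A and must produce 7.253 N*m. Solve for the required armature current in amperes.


I = tau / Kt = 7.253/0.028 = 259.0357

259.0357 A


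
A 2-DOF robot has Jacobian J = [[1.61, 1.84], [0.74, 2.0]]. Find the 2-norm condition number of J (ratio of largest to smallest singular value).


JJ^T eigenvalues: trace(JJ^T) = 10.5253, det(JJ^T) = det(J)^2 = 3.45365056
s_max^2 = (10.5253 + sqrt(96.96733785))/2 = 10.18624975
s_min^2 = (10.5253 - sqrt(96.96733785))/2 = 0.33905025
kappa = s_max/s_min = sqrt(10.18624975/0.33905025) = 5.4812

5.4812


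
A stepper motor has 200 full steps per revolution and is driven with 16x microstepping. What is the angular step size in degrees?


step = 360/(200*16) = 360/3200 = 0.1125

0.1125 degrees


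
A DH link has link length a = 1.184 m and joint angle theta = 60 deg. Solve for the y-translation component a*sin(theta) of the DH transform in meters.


a*sin(theta) = 1.184*sin(60 deg) = 1.0254

1.0254 m


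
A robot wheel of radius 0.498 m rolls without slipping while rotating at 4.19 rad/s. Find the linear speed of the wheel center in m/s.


v = omega * r = 4.19 * 0.498 = 2.0866

2.0866 m/s


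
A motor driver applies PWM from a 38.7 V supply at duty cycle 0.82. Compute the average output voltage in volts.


V_avg = V_supply * D = 38.7*0.82 = 31.7340

31.7340 V


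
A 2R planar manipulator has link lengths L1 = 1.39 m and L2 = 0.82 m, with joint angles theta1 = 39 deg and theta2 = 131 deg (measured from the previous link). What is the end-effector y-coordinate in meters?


y = L1*sin(th1) + L2*sin(th1+th2) = 1.39*sin(39 deg) + 0.82*sin(170 deg) = 1.0171

1.0171 m


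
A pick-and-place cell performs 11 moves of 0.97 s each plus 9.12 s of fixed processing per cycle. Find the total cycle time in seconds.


T = 11*0.97 + 9.12 = 19.7900

19.7900 s


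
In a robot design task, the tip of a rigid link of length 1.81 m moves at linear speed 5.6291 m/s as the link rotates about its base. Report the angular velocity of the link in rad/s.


omega = v / L = 5.6291 / 1.81 = 3.1100

3.1100 rad/s


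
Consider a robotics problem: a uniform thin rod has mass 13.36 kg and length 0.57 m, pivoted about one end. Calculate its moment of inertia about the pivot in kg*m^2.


I = (1/3)*m*L^2 = (1/3)*13.36*0.57^2 = 1.4469

1.4469 kg*m^2


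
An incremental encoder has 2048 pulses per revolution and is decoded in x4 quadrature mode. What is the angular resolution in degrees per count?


resolution = 360 / (PPR * 4) = 360 / 8192 = 0.0439

0.0439 degrees


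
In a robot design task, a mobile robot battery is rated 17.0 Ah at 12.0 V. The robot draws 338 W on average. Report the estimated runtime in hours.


E = 17.0*12.0 = 204.0000 Wh
t = E/P = 204.0000/338 = 0.6036

0.6036 hours


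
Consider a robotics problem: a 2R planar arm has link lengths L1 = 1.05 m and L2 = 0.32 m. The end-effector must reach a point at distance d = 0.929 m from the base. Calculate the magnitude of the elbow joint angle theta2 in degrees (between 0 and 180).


cos(th2) = (d^2 - L1^2 - L2^2)/(2*L1*L2) = (0.929^2 - 1.05^2 - 0.32^2)/(2*1.05*0.32) = -0.50871875
th2 = acos(-0.50871875) = 120.5785 deg

120.5785 degrees


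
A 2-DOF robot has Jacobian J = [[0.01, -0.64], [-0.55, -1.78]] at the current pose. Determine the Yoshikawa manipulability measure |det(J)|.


det(J) = 0.01*-1.78 - (-0.64)*(-0.55) = -0.3698
|det(J)| = 0.3698

0.3698


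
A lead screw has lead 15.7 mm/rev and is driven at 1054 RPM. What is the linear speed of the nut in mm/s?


v = lead * (RPM/60) = 15.7*1054/60 = 275.7967

275.7967 mm/s


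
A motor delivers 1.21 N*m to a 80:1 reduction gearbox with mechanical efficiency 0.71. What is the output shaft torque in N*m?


tau_out = tau_in * N * eta = 1.21 * 80 * 0.71 = 68.7280

68.7280 N*m


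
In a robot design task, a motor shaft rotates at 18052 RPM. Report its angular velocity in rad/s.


omega = 18052 * 2*pi/60 = 1890.4010

1890.4010 rad/s


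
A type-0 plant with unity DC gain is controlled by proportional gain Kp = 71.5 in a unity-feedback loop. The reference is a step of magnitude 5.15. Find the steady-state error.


e_ss = R/(1 + Kp) = 5.15/(1 + 71.5) = 5.15/72.5000 = 0.0710

0.0710


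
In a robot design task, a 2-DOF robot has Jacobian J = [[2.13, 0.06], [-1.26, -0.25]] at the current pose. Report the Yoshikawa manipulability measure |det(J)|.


det(J) = 2.13*-0.25 - (0.06)*(-1.26) = -0.4569
|det(J)| = 0.4569

0.4569


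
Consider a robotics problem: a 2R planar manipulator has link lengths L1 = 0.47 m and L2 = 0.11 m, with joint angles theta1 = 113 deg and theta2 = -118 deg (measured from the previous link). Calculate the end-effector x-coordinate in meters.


x = L1*cos(th1) + L2*cos(th1+th2) = 0.47*cos(113 deg) + 0.11*cos(-5 deg) = -0.0741

-0.0741 m


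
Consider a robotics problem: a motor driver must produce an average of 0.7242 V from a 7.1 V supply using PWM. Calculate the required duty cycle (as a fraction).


D = V_avg/V_supply = 0.7242/7.1 = 0.1020

0.1020


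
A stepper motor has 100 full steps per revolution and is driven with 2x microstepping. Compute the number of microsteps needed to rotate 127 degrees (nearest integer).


step_size = 360/(100*2) = 360/200 = 1.800000 deg
n = 127/(360/200) = 127*200/360 = 70.5556 -> 71

71 steps


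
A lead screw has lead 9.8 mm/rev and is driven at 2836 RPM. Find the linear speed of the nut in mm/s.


v = lead * (RPM/60) = 9.8*2836/60 = 463.2133

463.2133 mm/s


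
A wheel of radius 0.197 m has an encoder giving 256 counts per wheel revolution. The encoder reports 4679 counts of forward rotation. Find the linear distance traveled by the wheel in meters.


revs = 4679/256 = 18.277344
d = revs * 2*pi*r = 18.277344 * 2*pi*0.197 = 22.6235

22.6235 m


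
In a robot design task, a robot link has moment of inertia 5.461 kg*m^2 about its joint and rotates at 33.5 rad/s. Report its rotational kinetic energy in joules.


KE = (1/2)*I*omega^2 = 0.5*5.461*33.5^2 = 3064.3036

3064.3036 J


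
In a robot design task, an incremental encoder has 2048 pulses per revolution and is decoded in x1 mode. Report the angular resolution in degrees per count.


resolution = 360 / (PPR * 1) = 360 / 2048 = 0.1758

0.1758 degrees


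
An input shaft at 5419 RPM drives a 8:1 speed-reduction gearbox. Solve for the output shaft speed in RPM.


omega_out = omega_in / N = 5419 / 8 = 677.3750

677.3750 RPM


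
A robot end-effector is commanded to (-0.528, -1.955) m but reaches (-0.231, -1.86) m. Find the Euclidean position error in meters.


dx = -0.231 - (-0.528) = 0.2970, dy = -1.86 - (-1.955) = 0.0950
err = sqrt(0.088209 + 0.009025) = 0.3118

0.3118 m


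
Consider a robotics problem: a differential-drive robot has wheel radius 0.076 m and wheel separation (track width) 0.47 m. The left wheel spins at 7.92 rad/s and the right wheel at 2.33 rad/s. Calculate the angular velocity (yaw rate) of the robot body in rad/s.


omega = r*(wR - wL)/L = 0.076*(2.33 - (7.92))/0.47 = -0.9039

-0.9039 rad/s


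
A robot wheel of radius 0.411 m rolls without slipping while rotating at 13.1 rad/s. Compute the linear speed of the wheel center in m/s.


v = omega * r = 13.1 * 0.411 = 5.3841

5.3841 m/s


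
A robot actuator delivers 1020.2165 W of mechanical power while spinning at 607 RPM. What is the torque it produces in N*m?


omega = 607 * 2*pi/60 = 63.564891 rad/s
tau = P / omega = 1020.2165 / 63.564891 = 16.0500

16.0500 N*m


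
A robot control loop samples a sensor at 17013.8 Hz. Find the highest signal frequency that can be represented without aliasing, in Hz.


f_max = f_s/2 = 17013.8/2 = 8506.9000

8506.9000 Hz


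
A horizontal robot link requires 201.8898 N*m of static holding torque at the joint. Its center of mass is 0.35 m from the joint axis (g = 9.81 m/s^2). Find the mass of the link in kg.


m = tau / (g*L) = 201.8898 / (9.81 * 0.35) = 58.8000

58.8000 kg


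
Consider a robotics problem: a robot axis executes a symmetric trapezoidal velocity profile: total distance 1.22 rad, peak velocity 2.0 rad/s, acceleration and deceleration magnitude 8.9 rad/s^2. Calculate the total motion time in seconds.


t_acc = v/a = 2.0/8.9 = 0.224719 s
d_acc = v^2/(2a) = 0.224719 rad (each ramp)
d_cruise = 1.22 - 2*0.224719 = 0.770562 rad
t_cruise = 0.770562/2.0 = 0.385281 s
t_total = 2*0.224719 + 0.385281 = 0.8347

0.8347 s


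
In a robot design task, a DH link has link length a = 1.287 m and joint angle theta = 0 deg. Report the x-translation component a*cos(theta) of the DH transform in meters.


a*cos(theta) = 1.287*cos(0 deg) = 1.2870

1.2870 m


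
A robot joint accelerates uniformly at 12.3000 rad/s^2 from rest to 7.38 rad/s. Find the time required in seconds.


t = delta_omega / alpha = 7.38 / 12.3000 = 0.6000

0.6000 s


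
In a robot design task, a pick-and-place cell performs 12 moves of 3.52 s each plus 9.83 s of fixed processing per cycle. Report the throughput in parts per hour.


T_cycle = 12*3.52 + 9.83 = 52.0700 s
rate = 3600/T = 69.1377

69.1377 parts/hour


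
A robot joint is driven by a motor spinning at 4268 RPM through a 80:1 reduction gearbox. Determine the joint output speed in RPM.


omega_joint = omega_motor / N = 4268 / 80 = 53.3500

53.3500 RPM


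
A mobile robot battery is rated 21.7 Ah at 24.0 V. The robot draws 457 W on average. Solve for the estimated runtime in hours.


E = 21.7*24.0 = 520.8000 Wh
t = E/P = 520.8000/457 = 1.1396

1.1396 hours


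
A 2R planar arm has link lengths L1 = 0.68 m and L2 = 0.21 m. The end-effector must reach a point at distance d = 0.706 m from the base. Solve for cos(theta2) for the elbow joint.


cos(th2) = (d^2 - L1^2 - L2^2)/(2*L1*L2) = (0.706^2 - 0.68^2 - 0.21^2)/(2*0.68*0.21) = -0.0282

-0.0282


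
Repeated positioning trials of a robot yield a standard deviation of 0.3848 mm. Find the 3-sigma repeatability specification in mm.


repeatability = 3*sigma = 3*0.3848 = 1.1544

1.1544 mm


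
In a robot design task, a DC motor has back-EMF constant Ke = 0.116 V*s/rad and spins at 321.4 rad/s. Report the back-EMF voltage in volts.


V_emf = Ke * omega = 0.116*321.4 = 37.2824

37.2824 V


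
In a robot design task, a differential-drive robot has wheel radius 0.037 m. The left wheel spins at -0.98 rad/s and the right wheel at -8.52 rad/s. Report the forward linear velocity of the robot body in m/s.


v = r*(wR + wL)/2 = 0.037*(-8.52 + -0.98)/2 = -0.1757

-0.1757 m/s


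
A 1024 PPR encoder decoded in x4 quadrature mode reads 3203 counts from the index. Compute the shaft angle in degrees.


angle = counts * 360 / (PPR*4) = 3203 * 360 / 4096 = 281.5137

281.5137 degrees


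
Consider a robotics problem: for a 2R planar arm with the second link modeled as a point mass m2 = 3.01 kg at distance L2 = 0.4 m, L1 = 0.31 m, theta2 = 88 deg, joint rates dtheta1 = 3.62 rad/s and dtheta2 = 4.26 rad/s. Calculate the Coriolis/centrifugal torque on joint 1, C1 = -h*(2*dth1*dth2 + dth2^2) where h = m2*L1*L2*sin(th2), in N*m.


h = m2*L1*L2*sin(th2) = 3.01*0.31*0.4*sin(88 deg) = 0.373013
C1 = -h*(2*3.62*4.26 + 4.26^2) = -0.373013*48.9900 = -18.2739

-18.2739 N*m


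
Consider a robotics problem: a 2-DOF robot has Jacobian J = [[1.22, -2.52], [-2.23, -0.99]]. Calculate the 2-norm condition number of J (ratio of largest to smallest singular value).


JJ^T eigenvalues: trace(JJ^T) = 13.7918, det(JJ^T) = det(J)^2 = 46.61339076
s_max^2 = (13.7918 + sqrt(3.76018420))/2 = 7.86545972
s_min^2 = (13.7918 - sqrt(3.76018420))/2 = 5.92634028
kappa = s_max/s_min = sqrt(7.86545972/5.92634028) = 1.1520

1.1520


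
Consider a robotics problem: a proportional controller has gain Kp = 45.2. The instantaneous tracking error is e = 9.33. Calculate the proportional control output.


u_P = Kp * e = 45.2 * 9.33 = 421.7160

421.7160


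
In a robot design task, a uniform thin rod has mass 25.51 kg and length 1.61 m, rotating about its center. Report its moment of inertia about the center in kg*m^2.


I = (1/12)*m*L^2 = (1/12)*25.51*1.61^2 = 5.5104

5.5104 kg*m^2


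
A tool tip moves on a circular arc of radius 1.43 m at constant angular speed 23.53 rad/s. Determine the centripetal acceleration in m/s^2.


a_c = omega^2 * r = 23.53^2 * 1.43 = 791.7351

791.7351 m/s^2


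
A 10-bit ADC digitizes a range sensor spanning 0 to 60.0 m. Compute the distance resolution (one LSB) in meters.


res = range / 2^n = 60.0/2^10 = 60.0/1024 = 0.0586

0.0586 m


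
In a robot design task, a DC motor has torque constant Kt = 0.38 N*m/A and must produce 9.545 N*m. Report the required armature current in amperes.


I = tau / Kt = 9.545/0.38 = 25.1184

25.1184 A


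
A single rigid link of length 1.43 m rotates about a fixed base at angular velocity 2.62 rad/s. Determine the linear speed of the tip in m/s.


v = L*omega = 1.43 * 2.62 = 3.7466

3.7466 m/s


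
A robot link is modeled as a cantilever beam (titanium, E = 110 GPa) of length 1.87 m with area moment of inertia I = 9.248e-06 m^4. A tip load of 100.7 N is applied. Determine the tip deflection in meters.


delta = F*L^3/(3*E*I) = 100.7*1.87^3/(3*1.100e+11*9.248e-06)
      = 658.4977421/3051840 = 2.1577e-04

2.1577e-04 m


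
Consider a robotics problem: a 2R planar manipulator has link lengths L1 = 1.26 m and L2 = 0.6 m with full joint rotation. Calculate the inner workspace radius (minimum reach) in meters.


r_min = |L1 - L2| = |1.26 - 0.6| = 0.6600

0.6600 m


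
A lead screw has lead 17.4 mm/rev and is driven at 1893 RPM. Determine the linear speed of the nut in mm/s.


v = lead * (RPM/60) = 17.4*1893/60 = 548.9700

548.9700 mm/s


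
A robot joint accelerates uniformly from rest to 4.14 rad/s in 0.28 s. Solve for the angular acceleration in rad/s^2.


alpha = delta_omega / t = 4.14 / 0.28 = 14.7857

14.7857 rad/s^2


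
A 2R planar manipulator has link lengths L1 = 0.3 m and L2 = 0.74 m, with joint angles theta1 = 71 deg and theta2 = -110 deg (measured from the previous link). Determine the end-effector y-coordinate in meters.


y = L1*sin(th1) + L2*sin(th1+th2) = 0.3*sin(71 deg) + 0.74*sin(-39 deg) = -0.1820

-0.1820 m


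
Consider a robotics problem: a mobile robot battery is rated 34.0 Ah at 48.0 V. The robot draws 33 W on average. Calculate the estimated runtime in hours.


E = 34.0*48.0 = 1632.0000 Wh
t = E/P = 1632.0000/33 = 49.4545

49.4545 hours


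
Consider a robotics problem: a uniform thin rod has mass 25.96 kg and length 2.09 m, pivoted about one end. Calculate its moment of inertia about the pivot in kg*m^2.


I = (1/3)*m*L^2 = (1/3)*25.96*2.09^2 = 37.7986

37.7986 kg*m^2


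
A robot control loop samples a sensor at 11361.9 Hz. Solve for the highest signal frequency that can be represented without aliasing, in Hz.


f_max = f_s/2 = 11361.9/2 = 5680.9500

5680.9500 Hz


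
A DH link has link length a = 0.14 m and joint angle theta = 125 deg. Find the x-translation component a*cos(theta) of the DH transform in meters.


a*cos(theta) = 0.14*cos(125 deg) = -0.0803

-0.0803 m


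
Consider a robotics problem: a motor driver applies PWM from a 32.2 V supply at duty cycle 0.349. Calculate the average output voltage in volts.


V_avg = V_supply * D = 32.2*0.349 = 11.2378

11.2378 V


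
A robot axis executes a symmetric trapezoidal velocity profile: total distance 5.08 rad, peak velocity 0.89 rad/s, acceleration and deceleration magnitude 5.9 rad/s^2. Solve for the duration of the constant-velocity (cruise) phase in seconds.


t_acc = v/a = 0.150847 s, d_acc = v^2/(2a) = 0.067127 rad each
d_cruise = 5.08 - 2*0.067127 = 4.945746 rad
t_cruise = d_cruise/v = 4.945746/0.89 = 5.5570

5.5570 s


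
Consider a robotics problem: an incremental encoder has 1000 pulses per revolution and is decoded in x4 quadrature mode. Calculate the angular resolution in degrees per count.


resolution = 360 / (PPR * 4) = 360 / 4000 = 0.0900

0.0900 degrees


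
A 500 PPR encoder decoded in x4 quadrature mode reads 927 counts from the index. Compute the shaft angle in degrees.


angle = counts * 360 / (PPR*4) = 927 * 360 / 2000 = 166.8600

166.8600 degrees


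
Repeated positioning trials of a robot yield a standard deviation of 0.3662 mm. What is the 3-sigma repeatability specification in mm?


repeatability = 3*sigma = 3*0.3662 = 1.0986

1.0986 mm


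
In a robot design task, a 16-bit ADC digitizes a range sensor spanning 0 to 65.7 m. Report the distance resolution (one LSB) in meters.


res = range / 2^n = 65.7/2^16 = 65.7/65536 = 0.0010

0.0010 m


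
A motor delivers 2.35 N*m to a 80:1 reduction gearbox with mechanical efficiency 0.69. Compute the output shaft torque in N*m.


tau_out = tau_in * N * eta = 2.35 * 80 * 0.69 = 129.7200

129.7200 N*m


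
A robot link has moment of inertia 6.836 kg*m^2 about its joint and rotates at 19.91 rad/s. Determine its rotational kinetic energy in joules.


KE = (1/2)*I*omega^2 = 0.5*6.836*19.91^2 = 1354.9229

1354.9229 J


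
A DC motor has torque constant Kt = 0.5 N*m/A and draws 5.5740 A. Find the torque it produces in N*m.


tau = Kt * I = 0.5*5.5740 = 2.7870

2.7870 N*m


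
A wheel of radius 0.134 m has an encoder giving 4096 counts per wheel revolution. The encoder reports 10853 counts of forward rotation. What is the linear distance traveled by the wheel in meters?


revs = 10853/4096 = 2.649658
d = revs * 2*pi*r = 2.649658 * 2*pi*0.134 = 2.2309

2.2309 m


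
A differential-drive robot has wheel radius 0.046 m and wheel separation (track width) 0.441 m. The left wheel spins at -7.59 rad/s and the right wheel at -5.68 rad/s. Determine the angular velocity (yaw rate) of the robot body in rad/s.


omega = r*(wR - wL)/L = 0.046*(-5.68 - (-7.59))/0.441 = 0.1992

0.1992 rad/s


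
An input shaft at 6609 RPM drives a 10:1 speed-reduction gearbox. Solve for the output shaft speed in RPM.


omega_out = omega_in / N = 6609 / 10 = 660.9000

660.9000 RPM


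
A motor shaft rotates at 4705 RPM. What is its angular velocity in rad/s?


omega = 4705 * 2*pi/60 = 492.7064

492.7064 rad/s


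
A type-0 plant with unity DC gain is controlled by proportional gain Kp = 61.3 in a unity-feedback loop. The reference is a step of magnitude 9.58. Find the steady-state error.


e_ss = R/(1 + Kp) = 9.58/(1 + 61.3) = 9.58/62.3000 = 0.1538

0.1538


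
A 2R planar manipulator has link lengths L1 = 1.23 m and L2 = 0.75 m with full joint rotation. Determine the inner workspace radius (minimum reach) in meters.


r_min = |L1 - L2| = |1.23 - 0.75| = 0.4800

0.4800 m


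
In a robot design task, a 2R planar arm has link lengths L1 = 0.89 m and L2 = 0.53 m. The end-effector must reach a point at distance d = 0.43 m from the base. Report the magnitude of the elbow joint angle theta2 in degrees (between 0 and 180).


cos(th2) = (d^2 - L1^2 - L2^2)/(2*L1*L2) = (0.43^2 - 0.89^2 - 0.53^2)/(2*0.89*0.53) = -0.94138223
th2 = acos(-0.94138223) = 160.2850 deg

160.2850 degrees


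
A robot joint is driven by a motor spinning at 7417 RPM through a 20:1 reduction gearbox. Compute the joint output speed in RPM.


omega_joint = omega_motor / N = 7417 / 20 = 370.8500

370.8500 RPM


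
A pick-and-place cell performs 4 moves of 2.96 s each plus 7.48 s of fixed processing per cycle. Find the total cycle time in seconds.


T = 4*2.96 + 7.48 = 19.3200

19.3200 s


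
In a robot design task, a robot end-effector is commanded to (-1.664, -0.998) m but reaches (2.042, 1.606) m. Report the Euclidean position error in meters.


dx = 2.042 - (-1.664) = 3.7060, dy = 1.606 - (-0.998) = 2.6040
err = sqrt(13.734436 + 6.780816) = 4.5294

4.5294 m


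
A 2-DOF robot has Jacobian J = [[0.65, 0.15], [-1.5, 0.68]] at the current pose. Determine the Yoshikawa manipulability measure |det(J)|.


det(J) = 0.65*0.68 - (0.15)*(-1.5) = 0.6670
|det(J)| = 0.6670

0.6670


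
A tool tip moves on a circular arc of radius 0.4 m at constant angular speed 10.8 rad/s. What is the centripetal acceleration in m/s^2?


a_c = omega^2 * r = 10.8^2 * 0.4 = 46.6560

46.6560 m/s^2


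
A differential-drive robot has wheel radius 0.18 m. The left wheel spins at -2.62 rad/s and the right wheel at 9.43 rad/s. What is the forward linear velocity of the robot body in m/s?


v = r*(wR + wL)/2 = 0.18*(9.43 + -2.62)/2 = 0.6129

0.6129 m/s


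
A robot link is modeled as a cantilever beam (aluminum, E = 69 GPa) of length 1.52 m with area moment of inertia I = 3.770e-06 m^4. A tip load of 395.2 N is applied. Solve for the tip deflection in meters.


delta = F*L^3/(3*E*I) = 395.2*1.52^3/(3*6.900e+10*3.770e-06)
      = 1387.8665216/780390 = 0.0018

0.0018 m


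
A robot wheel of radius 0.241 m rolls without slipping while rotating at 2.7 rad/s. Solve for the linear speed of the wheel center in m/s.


v = omega * r = 2.7 * 0.241 = 0.6507

0.6507 m/s


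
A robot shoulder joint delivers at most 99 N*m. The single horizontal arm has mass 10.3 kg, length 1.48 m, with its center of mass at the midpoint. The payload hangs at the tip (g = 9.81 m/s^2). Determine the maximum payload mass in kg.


tau_arm = m_arm*g*(L/2) = 10.3*9.81*1.48/2 = 74.7718 N*m
tau_payload = tau_max - tau_arm = 99 - 74.7718 = 24.2282
m_payload = tau_payload / (g*L) = 24.2282 / (9.81*1.48) = 1.6687

1.6687 kg


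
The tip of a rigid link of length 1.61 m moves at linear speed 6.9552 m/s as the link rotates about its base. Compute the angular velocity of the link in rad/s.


omega = v / L = 6.9552 / 1.61 = 4.3200

4.3200 rad/s


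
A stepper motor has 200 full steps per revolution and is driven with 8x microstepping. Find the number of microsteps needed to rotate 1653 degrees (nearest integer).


step_size = 360/(200*8) = 360/1600 = 0.225000 deg
n = 1653/(360/1600) = 1653*1600/360 = 7346.6667 -> 7347

7347 steps


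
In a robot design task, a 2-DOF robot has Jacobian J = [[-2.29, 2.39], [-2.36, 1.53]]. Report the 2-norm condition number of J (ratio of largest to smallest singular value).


JJ^T eigenvalues: trace(JJ^T) = 18.8667, det(JJ^T) = det(J)^2 = 4.56548689
s_max^2 = (18.8667 + sqrt(337.69042133))/2 = 18.62152748
s_min^2 = (18.8667 - sqrt(337.69042133))/2 = 0.24517252
kappa = s_max/s_min = sqrt(18.62152748/0.24517252) = 8.7151

8.7151


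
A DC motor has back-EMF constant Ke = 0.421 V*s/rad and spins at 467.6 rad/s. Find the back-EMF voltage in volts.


V_emf = Ke * omega = 0.421*467.6 = 196.8596

196.8596 V


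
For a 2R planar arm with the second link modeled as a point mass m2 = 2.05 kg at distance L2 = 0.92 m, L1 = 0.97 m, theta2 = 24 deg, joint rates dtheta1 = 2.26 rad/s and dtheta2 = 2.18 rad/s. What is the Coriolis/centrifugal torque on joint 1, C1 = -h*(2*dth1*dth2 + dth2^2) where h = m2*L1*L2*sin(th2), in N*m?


h = m2*L1*L2*sin(th2) = 2.05*0.97*0.92*sin(24 deg) = 0.744092
C1 = -h*(2*2.26*2.18 + 2.18^2) = -0.744092*14.6060 = -10.8682

-10.8682 N*m


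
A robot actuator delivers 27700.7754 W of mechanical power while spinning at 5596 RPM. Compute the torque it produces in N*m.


omega = 5596 * 2*pi/60 = 586.011750 rad/s
tau = P / omega = 27700.7754 / 586.011750 = 47.2700

47.2700 N*m


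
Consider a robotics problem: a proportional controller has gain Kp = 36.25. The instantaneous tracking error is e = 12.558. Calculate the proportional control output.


u_P = Kp * e = 36.25 * 12.558 = 455.2275

455.2275


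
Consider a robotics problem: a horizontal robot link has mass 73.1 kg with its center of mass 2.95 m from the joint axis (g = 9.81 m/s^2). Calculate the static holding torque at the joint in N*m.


tau = m*g*L = 73.1 * 9.81 * 2.95 = 2115.4775

2115.4775 N*m


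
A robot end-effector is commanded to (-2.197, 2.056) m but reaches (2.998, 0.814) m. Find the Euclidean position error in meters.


dx = 2.998 - (-2.197) = 5.1950, dy = 0.814 - (2.056) = -1.2420
err = sqrt(26.988025 + 1.542564) = 5.3414

5.3414 m


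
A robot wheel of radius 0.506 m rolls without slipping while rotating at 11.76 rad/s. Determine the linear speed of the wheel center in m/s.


v = omega * r = 11.76 * 0.506 = 5.9506

5.9506 m/s


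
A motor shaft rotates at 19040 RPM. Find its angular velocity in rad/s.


omega = 19040 * 2*pi/60 = 1993.8641

1993.8641 rad/s


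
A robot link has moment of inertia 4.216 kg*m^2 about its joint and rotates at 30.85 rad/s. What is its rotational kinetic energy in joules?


KE = (1/2)*I*omega^2 = 0.5*4.216*30.85^2 = 2006.2310

2006.2310 J


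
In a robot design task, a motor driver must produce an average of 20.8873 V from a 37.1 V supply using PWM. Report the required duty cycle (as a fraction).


D = V_avg/V_supply = 20.8873/37.1 = 0.5630

0.5630


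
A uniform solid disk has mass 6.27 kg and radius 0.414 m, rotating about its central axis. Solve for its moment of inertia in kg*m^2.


I = (1/2)*m*R^2 = 0.5*6.27*0.414^2 = 0.5373

0.5373 kg*m^2


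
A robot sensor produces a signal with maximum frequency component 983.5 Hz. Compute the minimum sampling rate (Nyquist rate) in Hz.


f_s,min = 2*f_max = 2*983.5 = 1967.0000

1967.0000 Hz


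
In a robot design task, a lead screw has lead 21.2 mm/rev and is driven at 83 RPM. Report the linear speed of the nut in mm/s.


v = lead * (RPM/60) = 21.2*83/60 = 29.3267

29.3267 mm/s


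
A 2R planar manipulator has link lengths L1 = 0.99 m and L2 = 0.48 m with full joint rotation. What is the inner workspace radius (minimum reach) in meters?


r_min = |L1 - L2| = |0.99 - 0.48| = 0.5100

0.5100 m


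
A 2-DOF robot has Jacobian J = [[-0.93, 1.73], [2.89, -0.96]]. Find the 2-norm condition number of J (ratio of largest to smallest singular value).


JJ^T eigenvalues: trace(JJ^T) = 13.1315, det(JJ^T) = det(J)^2 = 16.86662761
s_max^2 = (13.1315 + sqrt(104.96978181))/2 = 11.68848808
s_min^2 = (13.1315 - sqrt(104.96978181))/2 = 1.44301192
kappa = s_max/s_min = sqrt(11.68848808/1.44301192) = 2.8461

2.8461


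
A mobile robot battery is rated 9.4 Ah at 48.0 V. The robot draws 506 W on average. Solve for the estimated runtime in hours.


E = 9.4*48.0 = 451.2000 Wh
t = E/P = 451.2000/506 = 0.8917

0.8917 hours


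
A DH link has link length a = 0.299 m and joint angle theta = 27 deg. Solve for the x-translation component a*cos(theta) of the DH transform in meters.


a*cos(theta) = 0.299*cos(27 deg) = 0.2664

0.2664 m


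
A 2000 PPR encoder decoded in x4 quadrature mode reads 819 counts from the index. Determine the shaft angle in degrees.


angle = counts * 360 / (PPR*4) = 819 * 360 / 8000 = 36.8550

36.8550 degrees


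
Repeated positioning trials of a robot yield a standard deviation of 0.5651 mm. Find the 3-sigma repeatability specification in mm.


repeatability = 3*sigma = 3*0.5651 = 1.6953

1.6953 mm


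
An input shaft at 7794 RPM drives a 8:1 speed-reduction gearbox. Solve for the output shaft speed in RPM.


omega_out = omega_in / N = 7794 / 8 = 974.2500

974.2500 RPM


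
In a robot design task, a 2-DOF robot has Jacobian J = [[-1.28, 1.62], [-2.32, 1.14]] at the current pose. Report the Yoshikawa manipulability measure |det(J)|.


det(J) = -1.28*1.14 - (1.62)*(-2.32) = 2.2992
|det(J)| = 2.2992

2.2992


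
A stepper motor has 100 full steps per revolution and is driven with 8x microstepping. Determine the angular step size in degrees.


step = 360/(100*8) = 360/800 = 0.4500

0.4500 degrees


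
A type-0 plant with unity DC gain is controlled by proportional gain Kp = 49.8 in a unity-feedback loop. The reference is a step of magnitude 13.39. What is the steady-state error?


e_ss = R/(1 + Kp) = 13.39/(1 + 49.8) = 13.39/50.8000 = 0.2636

0.2636


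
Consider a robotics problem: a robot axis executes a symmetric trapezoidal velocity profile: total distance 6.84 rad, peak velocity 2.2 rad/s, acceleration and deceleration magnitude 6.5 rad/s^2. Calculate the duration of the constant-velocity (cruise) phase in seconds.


t_acc = v/a = 0.338462 s, d_acc = v^2/(2a) = 0.372308 rad each
d_cruise = 6.84 - 2*0.372308 = 6.095384 rad
t_cruise = d_cruise/v = 6.095384/2.2 = 2.7706

2.7706 s


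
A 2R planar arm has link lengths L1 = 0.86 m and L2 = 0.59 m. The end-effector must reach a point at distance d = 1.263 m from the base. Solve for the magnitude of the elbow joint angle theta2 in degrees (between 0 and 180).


cos(th2) = (d^2 - L1^2 - L2^2)/(2*L1*L2) = (1.263^2 - 0.86^2 - 0.59^2)/(2*0.86*0.59) = 0.50006799
th2 = acos(0.50006799) = 59.9955 deg

59.9955 degrees


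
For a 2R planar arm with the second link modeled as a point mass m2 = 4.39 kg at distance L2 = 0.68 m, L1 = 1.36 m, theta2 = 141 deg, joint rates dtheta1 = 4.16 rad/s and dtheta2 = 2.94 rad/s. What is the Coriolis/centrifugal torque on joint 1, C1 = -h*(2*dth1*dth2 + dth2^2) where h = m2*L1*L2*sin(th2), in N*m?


h = m2*L1*L2*sin(th2) = 4.39*1.36*0.68*sin(141 deg) = 2.554960
C1 = -h*(2*4.16*2.94 + 2.94^2) = -2.554960*33.1044 = -84.5804

-84.5804 N*m


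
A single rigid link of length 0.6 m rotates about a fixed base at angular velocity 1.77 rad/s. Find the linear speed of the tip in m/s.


v = L*omega = 0.6 * 1.77 = 1.0620

1.0620 m/s


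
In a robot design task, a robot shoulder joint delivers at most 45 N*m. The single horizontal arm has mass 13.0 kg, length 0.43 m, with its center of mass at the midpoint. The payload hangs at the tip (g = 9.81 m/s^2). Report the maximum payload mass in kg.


tau_arm = m_arm*g*(L/2) = 13.0*9.81*0.43/2 = 27.4189 N*m
tau_payload = tau_max - tau_arm = 45 - 27.4189 = 17.5811
m_payload = tau_payload / (g*L) = 17.5811 / (9.81*0.43) = 4.1678

4.1678 kg


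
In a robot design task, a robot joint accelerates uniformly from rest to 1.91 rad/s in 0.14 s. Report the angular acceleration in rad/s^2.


alpha = delta_omega / t = 1.91 / 0.14 = 13.6429

13.6429 rad/s^2


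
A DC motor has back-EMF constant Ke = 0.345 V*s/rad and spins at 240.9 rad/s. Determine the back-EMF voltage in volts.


V_emf = Ke * omega = 0.345*240.9 = 83.1105

83.1105 V


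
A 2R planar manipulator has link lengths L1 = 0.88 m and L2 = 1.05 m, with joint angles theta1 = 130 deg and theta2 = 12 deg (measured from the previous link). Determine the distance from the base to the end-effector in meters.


x = L1*cos(th1) + L2*cos(th1+th2) = -1.393064
y = L1*sin(th1) + L2*sin(th1+th2) = 1.320564
d = sqrt(x^2 + y^2) = sqrt(1.940627 + 1.743889) = 1.9195

1.9195 m


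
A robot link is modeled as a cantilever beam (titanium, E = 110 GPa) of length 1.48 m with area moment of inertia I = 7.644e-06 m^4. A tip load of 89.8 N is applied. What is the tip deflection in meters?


delta = F*L^3/(3*E*I) = 89.8*1.48^3/(3*1.100e+11*7.644e-06)
      = 291.1129216/2522520 = 1.1541e-04

1.1541e-04 m
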